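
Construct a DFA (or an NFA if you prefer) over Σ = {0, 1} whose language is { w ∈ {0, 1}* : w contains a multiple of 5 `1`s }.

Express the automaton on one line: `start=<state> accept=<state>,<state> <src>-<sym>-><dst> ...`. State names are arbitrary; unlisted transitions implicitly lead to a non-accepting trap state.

Keep the running count of `1`s modulo 5: each `1` advances along the cycle A → B → C → D → E → A while other symbols loop. Accept at A.
5 states suffice.
       0  1 
>* A   A  B 
   B   B  C 
   C   C  D 
   D   D  E 
   E   E  A 
(> = start, * = accepting)

start=A accept=A A-0->A A-1->B B-0->B B-1->C C-0->C C-1->D D-0->D D-1->E E-0->E E-1->A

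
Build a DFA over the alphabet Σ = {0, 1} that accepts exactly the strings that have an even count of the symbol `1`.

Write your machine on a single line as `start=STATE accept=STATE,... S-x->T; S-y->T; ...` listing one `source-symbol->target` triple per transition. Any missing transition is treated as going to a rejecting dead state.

start=q0; accept=q0; q0-0->q0; q0-1->q1; q1-0->q1; q1-1->q0

Keep the running count of `1`s modulo 2: each `1` advances along the cycle q0 → q1 → q0 while other symbols loop. Accept at q0.
A 2-state machine:
        0   1  
>* q0   q0  q1 
   q1   q1  q0 
(> = start, * = accepting)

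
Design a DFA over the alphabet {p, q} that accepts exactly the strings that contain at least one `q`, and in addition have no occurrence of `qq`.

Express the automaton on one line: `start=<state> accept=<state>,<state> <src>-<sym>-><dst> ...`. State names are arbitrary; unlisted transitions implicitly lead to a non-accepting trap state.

start=S0 accept=S1,S2 S0-p->S0 S0-q->S1 S1-p->S2 S1-q->S3 S2-p->S2 S2-q->S1 S3-p->S3 S3-q->S3

Run two small machines in parallel and take their product. The first has 3 states tracking the count of `q`s, saturating at 2; the second has 3 states tracking partial matches of the forbidden pattern `qq`. A product state is a pair (one from each), accepting exactly when both do. After merging equivalent states the machine shrinks.
        p   q  
>  S0   S0  S1 
 * S1   S2  S3 
 * S2   S2  S1 
   S3   S3  S3 
(> = start, * = accepting)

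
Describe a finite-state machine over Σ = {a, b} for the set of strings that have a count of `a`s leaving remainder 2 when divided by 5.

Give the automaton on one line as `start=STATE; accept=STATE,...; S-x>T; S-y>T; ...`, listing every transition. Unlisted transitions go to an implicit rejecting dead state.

Keep the running count of `a`s modulo 5: each `a` advances along the cycle q0 → q1 → q2 → q3 → q4 → q0 while other symbols loop. Accept at q2.
5 states suffice.
        a   b  
>  q0   q1  q0 
   q1   q2  q1 
 * q2   q3  q2 
   q3   q4  q3 
   q4   q0  q4 
(> = start, * = accepting)

start=q0; accept=q2; q0-a>q1; q0-b>q0; q1-a>q2; q1-b>q1; q2-a>q3; q2-b>q2; q3-a>q4; q3-b>q3; q4-a>q0; q4-b>q4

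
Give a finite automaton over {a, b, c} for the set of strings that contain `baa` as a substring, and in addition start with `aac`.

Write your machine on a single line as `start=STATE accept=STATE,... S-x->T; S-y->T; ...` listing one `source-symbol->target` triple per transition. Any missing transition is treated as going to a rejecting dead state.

Build one automaton per condition and run them in lockstep. The first has 4 states tracking whether and how much of `baa` has been seen; the second has 5 states tracking whether the input so far still matches the prefix `aac`. A product state is a pair (one from each), accepting exactly when both do.
An 11-state machine:
          a    b    c  
>  q0     q1   q2   q3 
   q1     q4   q2   q3 
   q2     q5   q2   q3 
   q3     q3   q2   q3 
   q4     q3   q2   q6 
   q5     q7   q2   q3 
   q6     q6   q8   q6 
   q7     q7   q7   q7 
   q8     q9   q8   q6 
   q9    q10   q8   q6 
 * q10   q10  q10  q10 
(> = start, * = accepting)

start=q0; accept=q10; q0-a->q1; q0-b->q2; q0-c->q3; q1-a->q4; q1-b->q2; q1-c->q3; q2-a->q5; q2-b->q2; q2-c->q3; q3-a->q3; q3-b->q2; q3-c->q3; q4-a->q3; q4-b->q2; q4-c->q6; q5-a->q7; q5-b->q2; q5-c->q3; q6-a->q6; q6-b->q8; q6-c->q6; q7-a->q7; q7-b->q7; q7-c->q7; q8-a->q9; q8-b->q8; q8-c->q6; q9-a->q10; q9-b->q8; q9-c->q6; q10-a->q10; q10-b->q10; q10-c->q10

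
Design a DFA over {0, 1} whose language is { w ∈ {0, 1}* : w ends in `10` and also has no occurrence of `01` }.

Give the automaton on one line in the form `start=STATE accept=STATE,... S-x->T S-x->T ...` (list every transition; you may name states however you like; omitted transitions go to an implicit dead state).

Run two small machines in parallel and take their product. One (3 states) tracks how much of the suffix `10` has currently been matched; the other (3 states) tracks partial matches of the forbidden pattern `01`. Each combined state is a pair, one component from each; accept when both components accept. After merging equivalent states the machine shrinks.
4 states suffice.
        0   1  
>  q0   q1  q2 
   q1   q1  q1 
   q2   q3  q2 
 * q3   q1  q1 
(> = start, * = accepting)

start=q0 accept=q3 q0-0->q1 q0-1->q2 q1-0->q1 q1-1->q1 q2-0->q3 q2-1->q2 q3-0->q1 q3-1->q1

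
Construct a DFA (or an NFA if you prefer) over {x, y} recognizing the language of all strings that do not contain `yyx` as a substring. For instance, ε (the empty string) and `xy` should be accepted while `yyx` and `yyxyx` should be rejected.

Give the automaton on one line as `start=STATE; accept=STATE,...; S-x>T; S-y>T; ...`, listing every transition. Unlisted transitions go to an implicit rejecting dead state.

This is the complement of 'contains `yyx`'. Use the same substring-matching states — s0 through s3 holding how much of `yyx` has just been matched — but flip the accepting set: everything except the trap s3 accepts.
4 states suffice.
        x   y  
>* s0   s0  s1 
 * s1   s0  s2 
 * s2   s3  s2 
   s3   s3  s3 
(> = start, * = accepting)

start=s0; accept=s0,s1,s2; s0-x>s0; s0-y>s1; s1-x>s0; s1-y>s2; s2-x>s3; s2-y>s2; s3-x>s3; s3-y>s3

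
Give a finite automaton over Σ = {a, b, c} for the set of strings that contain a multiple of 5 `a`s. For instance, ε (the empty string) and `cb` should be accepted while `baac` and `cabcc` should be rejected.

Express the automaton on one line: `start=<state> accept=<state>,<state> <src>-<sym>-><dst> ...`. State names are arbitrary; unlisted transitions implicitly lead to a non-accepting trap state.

Keep the running count of `a`s modulo 5: each `a` advances along the cycle q0 → q1 → q2 → q3 → q4 → q0 while other symbols loop. Accept at q0.
5 states suffice.
        a   b   c  
>* q0   q1  q0  q0 
   q1   q2  q1  q1 
   q2   q3  q2  q2 
   q3   q4  q3  q3 
   q4   q0  q4  q4 
(> = start, * = accepting)

start=q0 accept=q0 q0-a->q1 q0-b->q0 q0-c->q0 q1-a->q2 q1-b->q1 q1-c->q1 q2-a->q3 q2-b->q2 q2-c->q2 q3-a->q4 q3-b->q3 q3-c->q3 q4-a->q0 q4-b->q4 q4-c->q4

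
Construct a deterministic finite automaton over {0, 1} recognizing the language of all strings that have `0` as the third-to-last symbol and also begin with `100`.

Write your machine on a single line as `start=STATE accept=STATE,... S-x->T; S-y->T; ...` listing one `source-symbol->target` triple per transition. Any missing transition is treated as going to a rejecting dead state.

Handle the two conditions separately and then intersect. The first has 15 states tracking the last 3 symbols read; the second has 5 states tracking whether the input so far still matches the prefix `100`. A product state is a pair (one from each), accepting exactly when both do.
With 23 states:
          0    1  
>  q0     q1   q2 
   q1     q3   q4 
   q2     q5   q6 
   q3     q7   q8 
   q4     q9  q10 
   q5    q11  q12 
   q6    q13  q14 
   q7     q7   q8 
   q8     q9  q10 
   q9    q15  q12 
   q10   q13  q14 
   q11   q16  q17 
   q12    q9  q10 
   q13   q15  q12 
   q14   q13  q14 
   q15    q7   q8 
 * q16   q16  q17 
 * q17   q18  q19 
 * q18   q11  q20 
 * q19   q21  q22 
   q20   q18  q19 
   q21   q11  q20 
   q22   q21  q22 
(> = start, * = accepting)

start=q0; accept=q16,q17,q18,q19; q0-0->q1; q0-1->q2; q1-0->q3; q1-1->q4; q2-0->q5; q2-1->q6; q3-0->q7; q3-1->q8; q4-0->q9; q4-1->q10; q5-0->q11; q5-1->q12; q6-0->q13; q6-1->q14; q7-0->q7; q7-1->q8; q8-0->q9; q8-1->q10; q9-0->q15; q9-1->q12; q10-0->q13; q10-1->q14; q11-0->q16; q11-1->q17; q12-0->q9; q12-1->q10; q13-0->q15; q13-1->q12; q14-0->q13; q14-1->q14; q15-0->q7; q15-1->q8; q16-0->q16; q16-1->q17; q17-0->q18; q17-1->q19; q18-0->q11; q18-1->q20; q19-0->q21; q19-1->q22; q20-0->q18; q20-1->q19; q21-0->q11; q21-1->q20; q22-0->q21; q22-1->q22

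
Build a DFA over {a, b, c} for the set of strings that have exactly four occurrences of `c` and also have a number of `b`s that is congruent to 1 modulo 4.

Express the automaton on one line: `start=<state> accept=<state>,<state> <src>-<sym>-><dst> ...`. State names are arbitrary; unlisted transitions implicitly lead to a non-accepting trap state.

start=q0 accept=q16 q0-a->q0 q0-b->q1 q0-c->q2 q1-a->q1 q1-b->q3 q1-c->q4 q2-a->q2 q2-b->q4 q2-c->q5 q3-a->q3 q3-b->q6 q3-c->q7 q4-a->q4 q4-b->q7 q4-c->q8 q5-a->q5 q5-b->q8 q5-c->q9 q6-a->q6 q6-b->q0 q6-c->q10 q7-a->q7 q7-b->q10 q7-c->q11 q8-a->q8 q8-b->q11 q8-c->q12 q9-a->q9 q9-b->q12 q9-c->q13 q10-a->q10 q10-b->q2 q10-c->q14 q11-a->q11 q11-b->q14 q11-c->q15 q12-a->q12 q12-b->q15 q12-c->q16 q13-a->q13 q13-b->q16 q13-c->q17 q14-a->q14 q14-b->q5 q14-c->q18 q15-a->q15 q15-b->q18 q15-c->q19 q16-a->q16 q16-b->q19 q16-c->q20 q17-a->q17 q17-b->q20 q17-c->q17 q18-a->q18 q18-b->q9 q18-c->q21 q19-a->q19 q19-b->q21 q19-c->q22 q20-a->q20 q20-b->q22 q20-c->q20 q21-a->q21 q21-b->q13 q21-c->q23 q22-a->q22 q22-b->q23 q22-c->q22 q23-a->q23 q23-b->q17 q23-c->q23

Build one automaton per condition and run them in lockstep. One (6 states) tracks the count of `c`s, saturating at 5; the other (4 states) tracks the count of `b`s modulo 4. Each combined state is a pair, one component from each; accept when both components accept.
With 24 states:
          a    b    c  
>  q0     q0   q1   q2 
   q1     q1   q3   q4 
   q2     q2   q4   q5 
   q3     q3   q6   q7 
   q4     q4   q7   q8 
   q5     q5   q8   q9 
   q6     q6   q0  q10 
   q7     q7  q10  q11 
   q8     q8  q11  q12 
   q9     q9  q12  q13 
   q10   q10   q2  q14 
   q11   q11  q14  q15 
   q12   q12  q15  q16 
   q13   q13  q16  q17 
   q14   q14   q5  q18 
   q15   q15  q18  q19 
 * q16   q16  q19  q20 
   q17   q17  q20  q17 
   q18   q18   q9  q21 
   q19   q19  q21  q22 
   q20   q20  q22  q20 
   q21   q21  q13  q23 
   q22   q22  q23  q22 
   q23   q23  q17  q23 
(> = start, * = accepting)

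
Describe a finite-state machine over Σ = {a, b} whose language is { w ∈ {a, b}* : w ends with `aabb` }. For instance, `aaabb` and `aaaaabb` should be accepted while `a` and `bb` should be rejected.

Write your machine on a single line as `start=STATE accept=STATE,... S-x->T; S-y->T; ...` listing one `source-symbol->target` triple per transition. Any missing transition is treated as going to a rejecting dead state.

start=q0; accept=q4; q0-a->q1; q0-b->q0; q1-a->q2; q1-b->q0; q2-a->q2; q2-b->q3; q3-a->q1; q3-b->q4; q4-a->q1; q4-b->q0

Let each state record the length of the longest suffix of the input read so far that is also a prefix of `aabb`. q1 means the last symbol is `a`; q2 means the last 2 symbols are `aa`; q3 means the last 3 symbols are `aab`; q4 means the last 4 symbols are `aabb`. Accept only at q4, where the string currently ends in `aabb`.
A 5-state machine:
        a   b  
>  q0   q1  q0 
   q1   q2  q0 
   q2   q2  q3 
   q3   q1  q4 
 * q4   q1  q0 
(> = start, * = accepting)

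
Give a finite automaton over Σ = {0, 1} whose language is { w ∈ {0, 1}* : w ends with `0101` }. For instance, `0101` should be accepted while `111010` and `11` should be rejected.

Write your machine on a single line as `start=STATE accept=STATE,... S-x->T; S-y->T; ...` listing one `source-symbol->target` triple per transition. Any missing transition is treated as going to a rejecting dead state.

Let each state record the length of the longest suffix of the input read so far that is also a prefix of `0101`. B means the last symbol is `0`; C means the last 2 symbols are `01`; D means the last 3 symbols are `010`; E means the last 4 symbols are `0101`. Accept only at E, where the string currently ends in `0101`.
5 states suffice.
       0  1 
>  A   B  A 
   B   B  C 
   C   D  A 
   D   B  E 
 * E   D  A 
(> = start, * = accepting)

start=A; accept=E; A-0->B; A-1->A; B-0->B; B-1->C; C-0->D; C-1->A; D-0->B; D-1->E; E-0->D; E-1->A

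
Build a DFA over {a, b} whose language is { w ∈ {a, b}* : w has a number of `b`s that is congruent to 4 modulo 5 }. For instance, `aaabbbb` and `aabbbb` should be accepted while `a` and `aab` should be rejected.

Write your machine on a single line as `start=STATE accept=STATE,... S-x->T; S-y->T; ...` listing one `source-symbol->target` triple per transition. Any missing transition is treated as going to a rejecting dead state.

The only thing that matters is how many `b`s have appeared, reduced mod 5. Use one state per residue: s0 for 0, …, s4 for 4. Reading `b` moves to the next residue; anything else stays put. s4 is accepting.
        a   b  
>  s0   s0  s1 
   s1   s1  s2 
   s2   s2  s3 
   s3   s3  s4 
 * s4   s4  s0 
(> = start, * = accepting)

start=s0; accept=s4; s0-a->s0; s0-b->s1; s1-a->s1; s1-b->s2; s2-a->s2; s2-b->s3; s3-a->s3; s3-b->s4; s4-a->s4; s4-b->s0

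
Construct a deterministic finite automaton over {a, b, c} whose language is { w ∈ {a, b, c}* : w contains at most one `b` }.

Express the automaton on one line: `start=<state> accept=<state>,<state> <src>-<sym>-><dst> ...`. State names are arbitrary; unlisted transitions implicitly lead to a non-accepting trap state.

Only the number of `b`s matters, and only up to 2. Make a chain q0 → q1 → q2 advanced by each `b` (with q2 absorbing); every other symbol self-loops. The accepting set is {q0, q1}.
3 states suffice.
        a   b   c  
>* q0   q0  q1  q0 
 * q1   q1  q2  q1 
   q2   q2  q2  q2 
(> = start, * = accepting)

start=q0 accept=q0,q1 q0-a->q0 q0-b->q1 q0-c->q0 q1-a->q1 q1-b->q2 q1-c->q1 q2-a->q2 q2-b->q2 q2-c->q2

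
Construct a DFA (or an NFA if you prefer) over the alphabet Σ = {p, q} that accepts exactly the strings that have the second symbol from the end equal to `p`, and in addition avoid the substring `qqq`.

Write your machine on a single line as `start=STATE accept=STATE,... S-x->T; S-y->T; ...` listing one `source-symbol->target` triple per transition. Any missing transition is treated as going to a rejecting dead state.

start=A; accept=D,E; A-p->B; A-q->C; B-p->D; B-q->E; C-p->B; C-q->F; D-p->D; D-q->E; E-p->B; E-q->F; F-p->B; F-q->G; G-p->G; G-q->G

Handle the two conditions separately and then intersect. The first has 7 states tracking the last 2 symbols read; the second has 4 states tracking partial matches of the forbidden pattern `qqq`. A product state is a pair (one from each), accepting exactly when both do. Minimizing collapses redundant product states.
7 states suffice.
       p  q 
>  A   B  C 
   B   D  E 
   C   B  F 
 * D   D  E 
 * E   B  F 
   F   B  G 
   G   G  G 
(> = start, * = accepting)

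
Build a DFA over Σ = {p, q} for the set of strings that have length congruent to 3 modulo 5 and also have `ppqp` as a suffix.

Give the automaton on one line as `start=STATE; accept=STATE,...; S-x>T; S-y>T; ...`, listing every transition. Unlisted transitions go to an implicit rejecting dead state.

start=A; accept=I; A-p>B; A-q>B; B-p>C; B-q>C; C-p>D; C-q>D; D-p>E; D-q>E; E-p>F; E-q>A; F-p>G; F-q>B; G-p>C; G-q>H; H-p>I; H-q>D; I-p>E; I-q>E

Build one automaton per condition and run them in lockstep. One (5 states) tracks the input length modulo 5; the other (5 states) tracks how much of the suffix `ppqp` has currently been matched. Each combined state is a pair, one component from each; accept when both components accept. After merging equivalent states the machine shrinks.
A 9-state machine:
       p  q 
>  A   B  B 
   B   C  C 
   C   D  D 
   D   E  E 
   E   F  A 
   F   G  B 
   G   C  H 
   H   I  D 
 * I   E  E 
(> = start, * = accepting)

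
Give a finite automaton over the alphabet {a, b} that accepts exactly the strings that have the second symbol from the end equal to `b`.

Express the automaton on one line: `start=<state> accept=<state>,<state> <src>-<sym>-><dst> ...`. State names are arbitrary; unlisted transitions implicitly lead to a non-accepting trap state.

start=q0 accept=q5,q6 q0-a->q1 q0-b->q2 q1-a->q3 q1-b->q4 q2-a->q5 q2-b->q6 q3-a->q3 q3-b->q4 q4-a->q5 q4-b->q6 q5-a->q3 q5-b->q4 q6-a->q5 q6-b->q6

A DFA must remember the last 2 symbols (since which symbol is second-to-last isn't known until the input ends). Use one state per possible window of the last ≤2 symbols; accept from those whose window starts with `b`.
7 states suffice.
        a   b  
>  q0   q1  q2 
   q1   q3  q4 
   q2   q5  q6 
   q3   q3  q4 
   q4   q5  q6 
 * q5   q3  q4 
 * q6   q5  q6 
(> = start, * = accepting)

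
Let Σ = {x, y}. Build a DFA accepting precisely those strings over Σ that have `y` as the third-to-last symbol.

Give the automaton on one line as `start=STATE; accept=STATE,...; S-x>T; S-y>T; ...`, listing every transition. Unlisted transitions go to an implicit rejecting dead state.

A DFA must remember the last 3 symbols (since which symbol is third-to-last isn't known until the input ends). Use one state per possible window of the last ≤3 symbols; accept from those whose window starts with `y`.
          x    y  
>  q0     q1   q2 
   q1     q3   q4 
   q2     q5   q6 
   q3     q7   q8 
   q4     q9  q10 
   q5    q11  q12 
   q6    q13  q14 
   q7     q7   q8 
   q8     q9  q10 
   q9    q11  q12 
   q10   q13  q14 
 * q11    q7   q8 
 * q12    q9  q10 
 * q13   q11  q12 
 * q14   q13  q14 
(> = start, * = accepting)

start=q0; accept=q11,q12,q13,q14; q0-x>q1; q0-y>q2; q1-x>q3; q1-y>q4; q2-x>q5; q2-y>q6; q3-x>q7; q3-y>q8; q4-x>q9; q4-y>q10; q5-x>q11; q5-y>q12; q6-x>q13; q6-y>q14; q7-x>q7; q7-y>q8; q8-x>q9; q8-y>q10; q9-x>q11; q9-y>q12; q10-x>q13; q10-y>q14; q11-x>q7; q11-y>q8; q12-x>q9; q12-y>q10; q13-x>q11; q13-y>q12; q14-x>q13; q14-y>q14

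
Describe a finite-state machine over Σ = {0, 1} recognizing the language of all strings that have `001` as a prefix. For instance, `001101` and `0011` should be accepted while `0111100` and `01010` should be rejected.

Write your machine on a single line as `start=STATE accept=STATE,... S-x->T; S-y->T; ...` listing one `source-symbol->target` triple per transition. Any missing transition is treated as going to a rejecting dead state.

start=s0; accept=s3; s0-0->s1; s0-1->s4; s1-0->s2; s1-1->s4; s2-0->s4; s2-1->s3; s3-0->s3; s3-1->s3; s4-0->s4; s4-1->s4

Walk along `001` while the input agrees: from s0 take `0` to s1, and so on. Any deviation drops to the rejecting sink s4. Once s3 is reached the prefix is confirmed and every continuation is accepted.
        0   1  
>  s0   s1  s4 
   s1   s2  s4 
   s2   s4  s3 
 * s3   s3  s3 
   s4   s4  s4 
(> = start, * = accepting)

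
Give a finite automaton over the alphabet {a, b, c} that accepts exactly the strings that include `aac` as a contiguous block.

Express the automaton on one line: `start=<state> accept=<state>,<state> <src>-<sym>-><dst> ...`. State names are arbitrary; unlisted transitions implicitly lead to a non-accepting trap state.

start=S0 accept=S3 S0-a->S1 S0-b->S0 S0-c->S0 S1-a->S2 S1-b->S0 S1-c->S0 S2-a->S2 S2-b->S0 S2-c->S3 S3-a->S3 S3-b->S3 S3-c->S3

Track how much of `aac` has been matched so far: state S0 is no progress, S3 is the absorbing accept state reached once `aac` has occurred. Intermediate states record partial matches; on a mismatch, fall back to the longest reusable overlap.
4 states suffice.
        a   b   c  
>  S0   S1  S0  S0 
   S1   S2  S0  S0 
   S2   S2  S0  S3 
 * S3   S3  S3  S3 
(> = start, * = accepting)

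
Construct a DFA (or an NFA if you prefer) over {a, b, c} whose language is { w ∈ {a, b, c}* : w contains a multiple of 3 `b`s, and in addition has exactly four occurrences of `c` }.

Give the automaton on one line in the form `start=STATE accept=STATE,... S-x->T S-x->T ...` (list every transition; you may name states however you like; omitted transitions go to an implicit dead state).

Build one automaton per condition and run them in lockstep. The first has 3 states tracking the count of `b`s modulo 3; the second has 6 states tracking the count of `c`s, saturating at 5. A product state is a pair (one from each), accepting exactly when both do. Minimizing collapses redundant product states.
16 states suffice.
          a    b    c  
>  q0     q0   q1   q2 
   q1     q1   q3   q4 
   q2     q2   q4   q5 
   q3     q3   q0   q6 
   q4     q4   q6   q7 
   q5     q5   q7   q8 
   q6     q6   q2   q9 
   q7     q7   q9  q10 
   q8     q8  q10  q11 
   q9     q9   q5  q12 
   q10   q10  q12  q13 
 * q11   q11  q13  q14 
   q12   q12   q8  q15 
   q13   q13  q15  q14 
   q14   q14  q14  q14 
   q15   q15  q11  q14 
(> = start, * = accepting)

start=q0 accept=q11 q0-a->q0 q0-b->q1 q0-c->q2 q1-a->q1 q1-b->q3 q1-c->q4 q2-a->q2 q2-b->q4 q2-c->q5 q3-a->q3 q3-b->q0 q3-c->q6 q4-a->q4 q4-b->q6 q4-c->q7 q5-a->q5 q5-b->q7 q5-c->q8 q6-a->q6 q6-b->q2 q6-c->q9 q7-a->q7 q7-b->q9 q7-c->q10 q8-a->q8 q8-b->q10 q8-c->q11 q9-a->q9 q9-b->q5 q9-c->q12 q10-a->q10 q10-b->q12 q10-c->q13 q11-a->q11 q11-b->q13 q11-c->q14 q12-a->q12 q12-b->q8 q12-c->q15 q13-a->q13 q13-b->q15 q13-c->q14 q14-a->q14 q14-b->q14 q14-c->q14 q15-a->q15 q15-b->q11 q15-c->q14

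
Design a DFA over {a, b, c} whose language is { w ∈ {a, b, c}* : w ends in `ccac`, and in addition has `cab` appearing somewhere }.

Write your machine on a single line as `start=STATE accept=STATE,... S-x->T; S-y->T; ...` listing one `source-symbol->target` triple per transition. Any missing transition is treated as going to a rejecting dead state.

start=s0; accept=s10; s0-a->s0; s0-b->s0; s0-c->s1; s1-a->s2; s1-b->s0; s1-c->s3; s2-a->s0; s2-b->s4; s2-c->s1; s3-a->s5; s3-b->s0; s3-c->s3; s4-a->s4; s4-b->s4; s4-c->s6; s5-a->s0; s5-b->s4; s5-c->s7; s6-a->s4; s6-b->s4; s6-c->s8; s7-a->s2; s7-b->s0; s7-c->s3; s8-a->s9; s8-b->s4; s8-c->s8; s9-a->s4; s9-b->s4; s9-c->s10; s10-a->s4; s10-b->s4; s10-c->s8

Run two small machines in parallel and take their product. The first has 5 states tracking how much of the suffix `ccac` has currently been matched; the second has 4 states tracking whether and how much of `cab` has been seen. A product state is a pair (one from each), accepting exactly when both do.
An 11-state machine:
          a    b    c  
>  s0     s0   s0   s1 
   s1     s2   s0   s3 
   s2     s0   s4   s1 
   s3     s5   s0   s3 
   s4     s4   s4   s6 
   s5     s0   s4   s7 
   s6     s4   s4   s8 
   s7     s2   s0   s3 
   s8     s9   s4   s8 
   s9     s4   s4  s10 
 * s10    s4   s4   s8 
(> = start, * = accepting)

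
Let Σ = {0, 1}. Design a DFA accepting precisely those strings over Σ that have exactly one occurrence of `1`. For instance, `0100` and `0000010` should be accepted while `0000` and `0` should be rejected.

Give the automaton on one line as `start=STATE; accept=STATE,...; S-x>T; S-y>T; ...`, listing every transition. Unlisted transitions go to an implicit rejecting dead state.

Count `1`s, saturating at 2: state A means no `1` yet, B means one `1` seen, C means more than one. Each `1` increments (capped at C); other symbols loop. Accept from {B}.
With 3 states:
       0  1 
>  A   A  B 
 * B   B  C 
   C   C  C 
(> = start, * = accepting)

start=A; accept=B; A-0>A; A-1>B; B-0>B; B-1>C; C-0>C; C-1>C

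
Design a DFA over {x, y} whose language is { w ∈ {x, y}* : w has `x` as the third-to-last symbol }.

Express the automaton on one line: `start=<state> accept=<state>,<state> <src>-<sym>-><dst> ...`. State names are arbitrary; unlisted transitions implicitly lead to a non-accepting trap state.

start=q0 accept=q7,q8,q9,q10 q0-x->q1 q0-y->q2 q1-x->q3 q1-y->q4 q2-x->q5 q2-y->q6 q3-x->q7 q3-y->q8 q4-x->q9 q4-y->q10 q5-x->q11 q5-y->q12 q6-x->q13 q6-y->q14 q7-x->q7 q7-y->q8 q8-x->q9 q8-y->q10 q9-x->q11 q9-y->q12 q10-x->q13 q10-y->q14 q11-x->q7 q11-y->q8 q12-x->q9 q12-y->q10 q13-x->q11 q13-y->q12 q14-x->q13 q14-y->q14

A DFA must remember the last 3 symbols (since which symbol is third-to-last isn't known until the input ends). Use one state per possible window of the last ≤3 symbols; accept from those whose window starts with `x`.
With 15 states:
          x    y  
>  q0     q1   q2 
   q1     q3   q4 
   q2     q5   q6 
   q3     q7   q8 
   q4     q9  q10 
   q5    q11  q12 
   q6    q13  q14 
 * q7     q7   q8 
 * q8     q9  q10 
 * q9    q11  q12 
 * q10   q13  q14 
   q11    q7   q8 
   q12    q9  q10 
   q13   q11  q12 
   q14   q13  q14 
(> = start, * = accepting)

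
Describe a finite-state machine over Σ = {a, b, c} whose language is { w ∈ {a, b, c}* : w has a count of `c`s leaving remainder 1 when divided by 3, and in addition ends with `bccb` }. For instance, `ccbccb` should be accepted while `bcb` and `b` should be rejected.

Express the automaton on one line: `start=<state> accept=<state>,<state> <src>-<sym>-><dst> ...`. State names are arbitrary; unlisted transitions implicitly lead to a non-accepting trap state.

Run two small machines in parallel and take their product. One (3 states) tracks the count of `c`s modulo 3; the other (5 states) tracks how much of the suffix `bccb` has currently been matched. Each combined state is a pair, one component from each; accept when both components accept.
A 15-state machine:
          a    b    c  
>  q0     q0   q1   q2 
   q1     q0   q1   q3 
   q2     q2   q4   q5 
   q3     q2   q4   q6 
   q4     q2   q4   q7 
   q5     q5   q8   q0 
   q6     q5   q9   q0 
   q7     q5   q8  q10 
   q8     q5   q8  q11 
   q9     q5   q8  q11 
   q10    q0  q12   q2 
   q11    q0   q1  q13 
   q12    q0   q1   q3 
   q13    q2  q14   q5 
 * q14    q2   q4   q7 
(> = start, * = accepting)

start=q0 accept=q14 q0-a->q0 q0-b->q1 q0-c->q2 q1-a->q0 q1-b->q1 q1-c->q3 q2-a->q2 q2-b->q4 q2-c->q5 q3-a->q2 q3-b->q4 q3-c->q6 q4-a->q2 q4-b->q4 q4-c->q7 q5-a->q5 q5-b->q8 q5-c->q0 q6-a->q5 q6-b->q9 q6-c->q0 q7-a->q5 q7-b->q8 q7-c->q10 q8-a->q5 q8-b->q8 q8-c->q11 q9-a->q5 q9-b->q8 q9-c->q11 q10-a->q0 q10-b->q12 q10-c->q2 q11-a->q0 q11-b->q1 q11-c->q13 q12-a->q0 q12-b->q1 q12-c->q3 q13-a->q2 q13-b->q14 q13-c->q5 q14-a->q2 q14-b->q4 q14-c->q7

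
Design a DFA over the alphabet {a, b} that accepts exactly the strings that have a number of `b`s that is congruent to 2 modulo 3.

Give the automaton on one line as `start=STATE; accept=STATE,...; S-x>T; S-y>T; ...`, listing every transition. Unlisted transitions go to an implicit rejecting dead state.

The only thing that matters is how many `b`s have appeared, reduced mod 3. Use one state per residue: q0 for 0, …, q2 for 2. Reading `b` moves to the next residue; anything else stays put. q2 is accepting.
With 3 states:
        a   b  
>  q0   q0  q1 
   q1   q1  q2 
 * q2   q2  q0 
(> = start, * = accepting)

start=q0; accept=q2; q0-a>q0; q0-b>q1; q1-a>q1; q1-b>q2; q2-a>q2; q2-b>q0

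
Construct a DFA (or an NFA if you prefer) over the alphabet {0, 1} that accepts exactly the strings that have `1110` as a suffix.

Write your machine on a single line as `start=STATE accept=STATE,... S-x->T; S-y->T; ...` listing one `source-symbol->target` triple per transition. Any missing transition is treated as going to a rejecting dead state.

Let each state record the length of the longest suffix of the input read so far that is also a prefix of `1110`. s1 means the last symbol is `1`; s2 means the last 2 symbols are `11`; s3 means the last 3 symbols are `111`; s4 means the last 4 symbols are `1110`. Accept only at s4, where the string currently ends in `1110`.
        0   1  
>  s0   s0  s1 
   s1   s0  s2 
   s2   s0  s3 
   s3   s4  s3 
 * s4   s0  s1 
(> = start, * = accepting)

start=s0; accept=s4; s0-0->s0; s0-1->s1; s1-0->s0; s1-1->s2; s2-0->s0; s2-1->s3; s3-0->s4; s3-1->s3; s4-0->s0; s4-1->s1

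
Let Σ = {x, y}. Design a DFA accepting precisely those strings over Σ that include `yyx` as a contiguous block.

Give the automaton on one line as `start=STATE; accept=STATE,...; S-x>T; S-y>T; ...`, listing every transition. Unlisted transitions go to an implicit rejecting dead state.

start=A; accept=D; A-x>A; A-y>B; B-x>A; B-y>C; C-x>D; C-y>C; D-x>D; D-y>D

Track how much of `yyx` has been matched so far: state A is no progress, D is the absorbing accept state reached once `yyx` has occurred. Intermediate states record partial matches; on a mismatch, fall back to the longest reusable overlap.
A 4-state machine:
       x  y 
>  A   A  B 
   B   A  C 
   C   D  C 
 * D   D  D 
(> = start, * = accepting)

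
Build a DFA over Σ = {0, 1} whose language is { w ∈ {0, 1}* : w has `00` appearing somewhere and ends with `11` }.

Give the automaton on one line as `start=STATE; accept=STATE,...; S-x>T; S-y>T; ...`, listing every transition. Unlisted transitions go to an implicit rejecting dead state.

Run two small machines in parallel and take their product. The first has 3 states tracking whether and how much of `00` has been seen; the second has 3 states tracking how much of the suffix `11` has currently been matched. A product state is a pair (one from each), accepting exactly when both do. Equivalent product states are then merged.
5 states suffice.
        0   1  
>  s0   s1  s0 
   s1   s2  s0 
   s2   s2  s3 
   s3   s2  s4 
 * s4   s2  s4 
(> = start, * = accepting)

start=s0; accept=s4; s0-0>s1; s0-1>s0; s1-0>s2; s1-1>s0; s2-0>s2; s2-1>s3; s3-0>s2; s3-1>s4; s4-0>s2; s4-1>s4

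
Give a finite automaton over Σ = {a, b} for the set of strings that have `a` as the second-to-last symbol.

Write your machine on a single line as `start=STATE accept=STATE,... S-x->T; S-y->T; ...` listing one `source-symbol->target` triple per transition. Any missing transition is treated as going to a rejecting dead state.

A DFA must remember the last 2 symbols (since which symbol is second-to-last isn't known until the input ends). Use one state per possible window of the last ≤2 symbols; accept from those whose window starts with `a`.
7 states suffice.
        a   b  
>  s0   s1  s2 
   s1   s3  s4 
   s2   s5  s6 
 * s3   s3  s4 
 * s4   s5  s6 
   s5   s3  s4 
   s6   s5  s6 
(> = start, * = accepting)

start=s0; accept=s3,s4; s0-a->s1; s0-b->s2; s1-a->s3; s1-b->s4; s2-a->s5; s2-b->s6; s3-a->s3; s3-b->s4; s4-a->s5; s4-b->s6; s5-a->s3; s5-b->s4; s6-a->s5; s6-b->s6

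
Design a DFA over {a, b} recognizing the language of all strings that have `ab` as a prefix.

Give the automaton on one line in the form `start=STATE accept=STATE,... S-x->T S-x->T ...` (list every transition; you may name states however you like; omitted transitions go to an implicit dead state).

Walk along `ab` while the input agrees: from s0 take `a` to s1, and so on. Any deviation drops to the rejecting sink s3. Once s2 is reached the prefix is confirmed and every continuation is accepted.
A 4-state machine:
        a   b  
>  s0   s1  s3 
   s1   s3  s2 
 * s2   s2  s2 
   s3   s3  s3 
(> = start, * = accepting)

start=s0 accept=s2 s0-a->s1 s0-b->s3 s1-a->s3 s1-b->s2 s2-a->s2 s2-b->s2 s3-a->s3 s3-b->s3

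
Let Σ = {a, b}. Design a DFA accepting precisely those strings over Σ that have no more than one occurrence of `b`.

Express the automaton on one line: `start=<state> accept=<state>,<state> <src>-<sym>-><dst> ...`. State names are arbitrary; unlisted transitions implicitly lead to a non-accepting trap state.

Count `b`s, saturating at 2: state S0 means no `b` yet, S1 means one `b` seen, S2 means more than one. Each `b` increments (capped at S2); other symbols loop. Accept from {S0, S1}.
        a   b  
>* S0   S0  S1 
 * S1   S1  S2 
   S2   S2  S2 
(> = start, * = accepting)

start=S0 accept=S0,S1 S0-a->S0 S0-b->S1 S1-a->S1 S1-b->S2 S2-a->S2 S2-b->S2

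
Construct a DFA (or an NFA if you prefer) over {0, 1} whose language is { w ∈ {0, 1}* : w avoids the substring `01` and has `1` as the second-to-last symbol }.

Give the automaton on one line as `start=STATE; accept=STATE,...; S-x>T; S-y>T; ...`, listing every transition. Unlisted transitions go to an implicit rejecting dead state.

start=q0; accept=q5,q6; q0-0>q1; q0-1>q2; q1-0>q3; q1-1>q4; q2-0>q5; q2-1>q6; q3-0>q3; q3-1>q4; q4-0>q7; q4-1>q8; q5-0>q3; q5-1>q4; q6-0>q5; q6-1>q6; q7-0>q9; q7-1>q4; q8-0>q7; q8-1>q8; q9-0>q9; q9-1>q4

Run two small machines in parallel and take their product. One (3 states) tracks partial matches of the forbidden pattern `01`; the other (7 states) tracks the last 2 symbols read. Each combined state is a pair, one component from each; accept when both components accept.
With 10 states:
        0   1  
>  q0   q1  q2 
   q1   q3  q4 
   q2   q5  q6 
   q3   q3  q4 
   q4   q7  q8 
 * q5   q3  q4 
 * q6   q5  q6 
   q7   q9  q4 
   q8   q7  q8 
   q9   q9  q4 
(> = start, * = accepting)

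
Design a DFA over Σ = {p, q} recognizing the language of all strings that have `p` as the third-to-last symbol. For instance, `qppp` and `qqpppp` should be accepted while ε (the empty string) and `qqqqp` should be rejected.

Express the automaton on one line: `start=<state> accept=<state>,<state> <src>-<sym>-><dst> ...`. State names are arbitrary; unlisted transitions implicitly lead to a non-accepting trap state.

A DFA must remember the last 3 symbols (since which symbol is third-to-last isn't known until the input ends). Use one state per possible window of the last ≤3 symbols; accept from those whose window starts with `p`.
A 15-state machine:
          p    q  
>  s0     s1   s2 
   s1     s3   s4 
   s2     s5   s6 
   s3     s7   s8 
   s4     s9  s10 
   s5    s11  s12 
   s6    s13  s14 
 * s7     s7   s8 
 * s8     s9  s10 
 * s9    s11  s12 
 * s10   s13  s14 
   s11    s7   s8 
   s12    s9  s10 
   s13   s11  s12 
   s14   s13  s14 
(> = start, * = accepting)

start=s0 accept=s7,s8,s9,s10 s0-p->s1 s0-q->s2 s1-p->s3 s1-q->s4 s2-p->s5 s2-q->s6 s3-p->s7 s3-q->s8 s4-p->s9 s4-q->s10 s5-p->s11 s5-q->s12 s6-p->s13 s6-q->s14 s7-p->s7 s7-q->s8 s8-p->s9 s8-q->s10 s9-p->s11 s9-q->s12 s10-p->s13 s10-q->s14 s11-p->s7 s11-q->s8 s12-p->s9 s12-q->s10 s13-p->s11 s13-q->s12 s14-p->s13 s14-q->s14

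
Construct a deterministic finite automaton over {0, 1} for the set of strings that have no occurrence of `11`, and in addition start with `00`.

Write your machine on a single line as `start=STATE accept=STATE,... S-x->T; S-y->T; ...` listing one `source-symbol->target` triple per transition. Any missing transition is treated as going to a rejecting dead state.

start=S0; accept=S3,S4; S0-0->S1; S0-1->S2; S1-0->S3; S1-1->S2; S2-0->S2; S2-1->S2; S3-0->S3; S3-1->S4; S4-0->S3; S4-1->S2

Handle the two conditions separately and then intersect. The first has 3 states tracking partial matches of the forbidden pattern `11`; the second has 4 states tracking whether the input so far still matches the prefix `00`. A product state is a pair (one from each), accepting exactly when both do. After merging equivalent states the machine shrinks.
5 states suffice.
        0   1  
>  S0   S1  S2 
   S1   S3  S2 
   S2   S2  S2 
 * S3   S3  S4 
 * S4   S3  S2 
(> = start, * = accepting)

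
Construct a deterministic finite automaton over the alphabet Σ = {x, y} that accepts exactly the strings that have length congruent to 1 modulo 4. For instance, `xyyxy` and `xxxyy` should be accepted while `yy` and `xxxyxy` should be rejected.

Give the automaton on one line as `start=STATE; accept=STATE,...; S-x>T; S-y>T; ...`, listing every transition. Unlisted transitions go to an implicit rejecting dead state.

start=s0; accept=s1; s0-x>s1; s0-y>s1; s1-x>s2; s1-y>s2; s2-x>s3; s2-y>s3; s3-x>s0; s3-y>s0

Count input length modulo 4: every symbol advances one step around the cycle s0 → s1 → s2 → s3 → s0. Accept at s1.
With 4 states:
        x   y  
>  s0   s1  s1 
 * s1   s2  s2 
   s2   s3  s3 
   s3   s0  s0 
(> = start, * = accepting)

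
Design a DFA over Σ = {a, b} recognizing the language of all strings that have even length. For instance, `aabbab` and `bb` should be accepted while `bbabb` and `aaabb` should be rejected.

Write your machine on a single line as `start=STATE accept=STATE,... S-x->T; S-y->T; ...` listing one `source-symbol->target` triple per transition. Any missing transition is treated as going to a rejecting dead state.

Count input length modulo 2: every symbol advances one step around the cycle q0 → q1 → q0. Accept at q0.
A 2-state machine:
        a   b  
>* q0   q1  q1 
   q1   q0  q0 
(> = start, * = accepting)

start=q0; accept=q0; q0-a->q1; q0-b->q1; q1-a->q0; q1-b->q0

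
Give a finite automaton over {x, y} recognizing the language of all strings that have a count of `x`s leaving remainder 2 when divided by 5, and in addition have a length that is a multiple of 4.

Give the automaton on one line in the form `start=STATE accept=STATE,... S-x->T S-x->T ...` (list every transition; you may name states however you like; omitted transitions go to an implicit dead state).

Build one automaton per condition and run them in lockstep. One (5 states) tracks the count of `x`s modulo 5; the other (4 states) tracks the input length modulo 4. Each combined state is a pair, one component from each; accept when both components accept.
With 20 states:
          x    y  
>  q0     q1   q2 
   q1     q3   q4 
   q2     q4   q5 
   q3     q6   q7 
   q4     q7   q8 
   q5     q8   q9 
   q6    q10  q11 
   q7    q11  q12 
   q8    q12  q13 
   q9    q13   q0 
   q10    q2  q14 
   q11   q14  q15 
 * q12   q15  q16 
   q13   q16   q1 
   q14    q5  q17 
   q15   q17  q18 
   q16   q18   q3 
   q17    q9  q19 
   q18   q19   q6 
   q19    q0  q10 
(> = start, * = accepting)

start=q0 accept=q12 q0-x->q1 q0-y->q2 q1-x->q3 q1-y->q4 q2-x->q4 q2-y->q5 q3-x->q6 q3-y->q7 q4-x->q7 q4-y->q8 q5-x->q8 q5-y->q9 q6-x->q10 q6-y->q11 q7-x->q11 q7-y->q12 q8-x->q12 q8-y->q13 q9-x->q13 q9-y->q0 q10-x->q2 q10-y->q14 q11-x->q14 q11-y->q15 q12-x->q15 q12-y->q16 q13-x->q16 q13-y->q1 q14-x->q5 q14-y->q17 q15-x->q17 q15-y->q18 q16-x->q18 q16-y->q3 q17-x->q9 q17-y->q19 q18-x->q19 q18-y->q6 q19-x->q0 q19-y->q10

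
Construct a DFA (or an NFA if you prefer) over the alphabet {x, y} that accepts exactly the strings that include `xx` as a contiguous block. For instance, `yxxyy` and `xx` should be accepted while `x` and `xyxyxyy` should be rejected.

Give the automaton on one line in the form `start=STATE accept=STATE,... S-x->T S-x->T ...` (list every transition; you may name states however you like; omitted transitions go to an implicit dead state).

Track how much of `xx` has been matched so far: state S0 is no progress, S2 is the absorbing accept state reached once `xx` has occurred. Intermediate states record partial matches; on a mismatch, fall back to the longest reusable overlap.
A 3-state machine:
        x   y  
>  S0   S1  S0 
   S1   S2  S0 
 * S2   S2  S2 
(> = start, * = accepting)

start=S0 accept=S2 S0-x->S1 S0-y->S0 S1-x->S2 S1-y->S0 S2-x->S2 S2-y->S2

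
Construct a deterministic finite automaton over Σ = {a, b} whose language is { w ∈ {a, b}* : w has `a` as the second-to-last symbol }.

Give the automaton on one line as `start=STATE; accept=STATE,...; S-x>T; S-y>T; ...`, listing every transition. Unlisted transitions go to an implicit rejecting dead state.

Because acceptance depends on a position counted from the end, the machine has to buffer the most recent 2 symbols. Make each state the string of the last up-to-2 symbols read; on input `x` shift the window left and append `x`. Accept when the buffered window has length 2 and begins with `a`.
        a   b  
>  s0   s1  s2 
   s1   s3  s4 
   s2   s5  s6 
 * s3   s3  s4 
 * s4   s5  s6 
   s5   s3  s4 
   s6   s5  s6 
(> = start, * = accepting)

start=s0; accept=s3,s4; s0-a>s1; s0-b>s2; s1-a>s3; s1-b>s4; s2-a>s5; s2-b>s6; s3-a>s3; s3-b>s4; s4-a>s5; s4-b>s6; s5-a>s3; s5-b>s4; s6-a>s5; s6-b>s6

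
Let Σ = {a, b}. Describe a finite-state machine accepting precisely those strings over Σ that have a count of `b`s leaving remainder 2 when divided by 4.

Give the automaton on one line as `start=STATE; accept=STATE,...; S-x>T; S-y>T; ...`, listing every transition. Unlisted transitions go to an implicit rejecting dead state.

start=S0; accept=S2; S0-a>S0; S0-b>S1; S1-a>S1; S1-b>S2; S2-a>S2; S2-b>S3; S3-a>S3; S3-b>S0

The only thing that matters is how many `b`s have appeared, reduced mod 4. Use one state per residue: S0 for 0, …, S3 for 3. Reading `b` moves to the next residue; anything else stays put. S2 is accepting.
With 4 states:
        a   b  
>  S0   S0  S1 
   S1   S1  S2 
 * S2   S2  S3 
   S3   S3  S0 
(> = start, * = accepting)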